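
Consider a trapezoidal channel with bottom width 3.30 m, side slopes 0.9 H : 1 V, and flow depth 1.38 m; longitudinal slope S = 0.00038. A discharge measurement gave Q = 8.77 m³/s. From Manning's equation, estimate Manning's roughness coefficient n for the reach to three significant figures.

0.0129

A = (b + z·y)·y = (3.30 + 0.9×1.38)×1.38 = 6.268 m²
P = b + 2y√(1+z²) = 3.30 + 2×1.38×√(1+0.9²) = 7.013 m
R = A/P = 6.268/7.013 = 0.8937 m
n = (1/Q)·A·R^(2/3)·S^(1/2) = (1/8.77) × 6.268 × 0.9278 × 0.01949 = 0.01293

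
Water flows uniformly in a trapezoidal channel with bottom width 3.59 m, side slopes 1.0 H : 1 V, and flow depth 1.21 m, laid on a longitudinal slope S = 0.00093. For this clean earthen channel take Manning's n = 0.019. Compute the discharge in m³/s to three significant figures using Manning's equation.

8.22 m³/s

A = (b + z·y)·y = (3.59 + 1.0×1.21)×1.21 = 5.808 m²
P = b + 2y√(1+z²) = 3.59 + 2×1.21×√(1+1.0²) = 7.012 m
R = A/P = 5.808/7.012 = 0.8282 m
Q = (1/n)·A·R^(2/3)·S^(1/2) = (1/0.019) × 5.808 × 0.8282^(2/3) × 0.00093^(1/2) = 8.222 m³/s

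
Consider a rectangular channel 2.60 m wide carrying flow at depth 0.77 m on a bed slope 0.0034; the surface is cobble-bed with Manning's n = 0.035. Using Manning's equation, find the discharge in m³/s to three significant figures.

2.05 m³/s

A = b·y = 2.60 × 0.77 = 2.002 m²
P = b + 2y = 2.60 + 2×0.77 = 4.140 m
R = A/P = 2.002/4.140 = 0.4836 m
Q = (1/n)·A·R^(2/3)·S^(1/2) = (1/0.035) × 2.002 × 0.4836^(2/3) × 0.0034^(1/2) = 2.055 m³/s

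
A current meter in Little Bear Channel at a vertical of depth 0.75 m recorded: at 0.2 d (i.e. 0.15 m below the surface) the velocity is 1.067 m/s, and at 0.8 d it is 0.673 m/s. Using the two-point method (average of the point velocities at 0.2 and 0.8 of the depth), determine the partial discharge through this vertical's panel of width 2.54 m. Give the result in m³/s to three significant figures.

1.66 m³/s

v̄ = (1.067 + 0.673) / 2 = 0.8700 m/s
q = v̄ × d × w = 0.8700 × 0.75 × 2.54 = 1.657 m³/s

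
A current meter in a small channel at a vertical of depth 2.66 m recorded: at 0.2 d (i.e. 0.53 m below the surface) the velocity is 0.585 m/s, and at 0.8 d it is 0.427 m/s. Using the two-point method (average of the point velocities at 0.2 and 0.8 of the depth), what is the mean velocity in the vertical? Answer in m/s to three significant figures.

v̄ = (0.585 + 0.427) / 2 = 0.5060 m/s

0.506 m/s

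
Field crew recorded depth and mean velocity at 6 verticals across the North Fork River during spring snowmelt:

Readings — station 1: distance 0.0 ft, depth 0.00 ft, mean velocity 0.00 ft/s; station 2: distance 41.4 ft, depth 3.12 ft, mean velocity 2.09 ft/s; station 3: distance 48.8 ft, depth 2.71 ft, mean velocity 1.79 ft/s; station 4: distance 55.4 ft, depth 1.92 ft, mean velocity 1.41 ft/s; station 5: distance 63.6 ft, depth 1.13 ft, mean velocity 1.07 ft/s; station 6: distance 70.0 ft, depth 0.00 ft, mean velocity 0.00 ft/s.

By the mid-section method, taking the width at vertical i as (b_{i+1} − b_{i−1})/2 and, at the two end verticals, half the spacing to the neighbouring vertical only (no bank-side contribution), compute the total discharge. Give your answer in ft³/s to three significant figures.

w_2 = (48.8 − 0.0)/2 = 24.4 ft; q_2 = 2.09 × 3.12 × 24.4 = 159.1 ft³/s
w_3 = (55.4 − 41.4)/2 = 7 ft; q_3 = 1.79 × 2.71 × 7 = 33.96 ft³/s
w_4 = (63.6 − 48.8)/2 = 7.4 ft; q_4 = 1.41 × 1.92 × 7.4 = 20.03 ft³/s
w_5 = (70.0 − 55.4)/2 = 7.3 ft; q_5 = 1.07 × 1.13 × 7.3 = 8.826 ft³/s
Stations 1, 6 contribute zero (depth or velocity is 0).
Q = Σ qᵢ = 221.9 ft³/s

222 ft³/s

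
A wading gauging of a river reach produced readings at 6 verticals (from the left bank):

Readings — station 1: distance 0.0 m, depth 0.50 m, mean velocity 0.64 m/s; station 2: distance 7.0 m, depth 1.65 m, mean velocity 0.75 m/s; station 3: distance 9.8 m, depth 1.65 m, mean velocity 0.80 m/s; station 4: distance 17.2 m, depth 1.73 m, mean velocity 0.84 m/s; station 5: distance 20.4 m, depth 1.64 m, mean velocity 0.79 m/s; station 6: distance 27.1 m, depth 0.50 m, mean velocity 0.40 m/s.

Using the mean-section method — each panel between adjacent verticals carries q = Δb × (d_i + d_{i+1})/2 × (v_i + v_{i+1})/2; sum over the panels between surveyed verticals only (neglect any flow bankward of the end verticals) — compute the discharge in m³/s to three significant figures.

Panel 1-2: Δb = 7 m, d̄ = (0.50+1.65)/2 = 1.075, v̄ = (0.64+0.75)/2 = 0.695 → q = 7×1.075×0.695 = 5.230 m³/s
Panel 2-3: Δb = 2.8 m, d̄ = (1.65+1.65)/2 = 1.65, v̄ = (0.75+0.80)/2 = 0.775 → q = 2.8×1.65×0.775 = 3.581 m³/s
Panel 3-4: Δb = 7.4 m, d̄ = (1.65+1.73)/2 = 1.69, v̄ = (0.80+0.84)/2 = 0.82 → q = 7.4×1.69×0.82 = 10.25 m³/s
Panel 4-5: Δb = 3.2 m, d̄ = (1.73+1.64)/2 = 1.685, v̄ = (0.84+0.79)/2 = 0.815 → q = 3.2×1.685×0.815 = 4.394 m³/s
Panel 5-6: Δb = 6.7 m, d̄ = (1.64+0.50)/2 = 1.07, v̄ = (0.79+0.40)/2 = 0.595 → q = 6.7×1.07×0.595 = 4.266 m³/s
Q = Σ q = 27.73 m³/s

27.7 m³/s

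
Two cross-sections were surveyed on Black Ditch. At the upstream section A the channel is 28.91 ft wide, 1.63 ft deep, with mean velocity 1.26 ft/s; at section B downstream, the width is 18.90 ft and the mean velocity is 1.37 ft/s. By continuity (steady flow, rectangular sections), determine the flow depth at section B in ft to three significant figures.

Q = A₁V₁ = (28.91×1.63) × 1.26 = 59.38 ft³/s
d₂ = Q/(b₂ V₂) = 59.38/(18.90×1.37) = 2.293 ft

2.29 ft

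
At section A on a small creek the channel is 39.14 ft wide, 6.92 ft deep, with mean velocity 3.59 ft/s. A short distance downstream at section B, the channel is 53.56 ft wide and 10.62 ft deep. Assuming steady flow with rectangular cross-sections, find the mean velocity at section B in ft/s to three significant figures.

1.71 ft/s

Q = A₁V₁ = (39.14×6.92) × 3.59 = 972.3 ft³/s
A₂ = 53.56 × 10.62 = 568.8 ft²
V₂ = Q/A₂ = 972.3/568.8 = 1.709 ft/s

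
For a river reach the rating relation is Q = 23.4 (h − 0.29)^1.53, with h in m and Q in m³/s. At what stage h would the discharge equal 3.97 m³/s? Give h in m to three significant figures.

0.604 m

h − h₀ = (Q/C)^(1/b) = (3.97/23.4)^(1/1.53) = 0.3137 m
h = 0.29 + 0.3137 = 0.6037 m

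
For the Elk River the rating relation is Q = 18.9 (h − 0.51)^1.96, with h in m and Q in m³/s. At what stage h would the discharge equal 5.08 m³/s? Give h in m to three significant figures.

h − h₀ = (Q/C)^(1/b) = (5.08/18.9)^(1/1.96) = 0.5115 m
h = 0.51 + 0.5115 = 1.022 m

1.02 m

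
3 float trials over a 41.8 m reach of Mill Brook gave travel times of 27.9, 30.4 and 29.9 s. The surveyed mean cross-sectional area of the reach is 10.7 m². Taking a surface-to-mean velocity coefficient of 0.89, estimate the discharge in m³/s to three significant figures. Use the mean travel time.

13.5 m³/s

t̄ = (27.9 + 30.4 + 29.9) / 3 = 29.4 s
v_surface = L / t̄ = 41.8 / 29.4 = 1.422 m/s
v_mean = 0.89 × 1.422 = 1.265 m/s
Q = A × v_mean = 10.7 × 1.265 = 13.54 m³/s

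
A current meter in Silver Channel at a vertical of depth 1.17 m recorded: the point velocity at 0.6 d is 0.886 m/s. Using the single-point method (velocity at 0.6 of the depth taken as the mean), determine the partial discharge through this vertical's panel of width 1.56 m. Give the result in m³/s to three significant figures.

v̄ = v₀.₆ = 0.886 m/s
q = v̄ × d × w = 0.8860 × 1.17 × 1.56 = 1.617 m³/s

1.62 m³/s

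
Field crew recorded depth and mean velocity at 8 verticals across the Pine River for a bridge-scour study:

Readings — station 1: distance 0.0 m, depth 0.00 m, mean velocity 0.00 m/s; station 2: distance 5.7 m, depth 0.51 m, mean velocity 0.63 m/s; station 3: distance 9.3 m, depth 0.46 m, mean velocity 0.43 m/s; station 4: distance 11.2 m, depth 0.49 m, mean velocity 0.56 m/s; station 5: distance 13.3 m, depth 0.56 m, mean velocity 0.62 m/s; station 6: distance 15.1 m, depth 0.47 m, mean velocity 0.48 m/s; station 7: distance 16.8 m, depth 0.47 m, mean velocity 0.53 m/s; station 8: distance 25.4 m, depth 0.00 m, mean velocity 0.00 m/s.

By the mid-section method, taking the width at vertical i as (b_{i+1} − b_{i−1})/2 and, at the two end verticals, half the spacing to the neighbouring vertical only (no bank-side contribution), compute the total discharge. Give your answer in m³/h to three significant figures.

w_2 = (9.3 − 0.0)/2 = 4.65 m; q_2 = 0.63 × 0.51 × 4.65 = 1.494 m³/s
w_3 = (11.2 − 5.7)/2 = 2.75 m; q_3 = 0.43 × 0.46 × 2.75 = 0.5440 m³/s
w_4 = (13.3 − 9.3)/2 = 2 m; q_4 = 0.56 × 0.49 × 2 = 0.5488 m³/s
w_5 = (15.1 − 11.2)/2 = 1.95 m; q_5 = 0.62 × 0.56 × 1.95 = 0.6770 m³/s
w_6 = (16.8 − 13.3)/2 = 1.75 m; q_6 = 0.48 × 0.47 × 1.75 = 0.3948 m³/s
w_7 = (25.4 − 15.1)/2 = 5.15 m; q_7 = 0.53 × 0.47 × 5.15 = 1.283 m³/s
Stations 1, 8 contribute zero (depth or velocity is 0).
Q = Σ qᵢ = 4.942 m³/s
= 4.942 × 3600 = 17790 m³/h

17800 m³/h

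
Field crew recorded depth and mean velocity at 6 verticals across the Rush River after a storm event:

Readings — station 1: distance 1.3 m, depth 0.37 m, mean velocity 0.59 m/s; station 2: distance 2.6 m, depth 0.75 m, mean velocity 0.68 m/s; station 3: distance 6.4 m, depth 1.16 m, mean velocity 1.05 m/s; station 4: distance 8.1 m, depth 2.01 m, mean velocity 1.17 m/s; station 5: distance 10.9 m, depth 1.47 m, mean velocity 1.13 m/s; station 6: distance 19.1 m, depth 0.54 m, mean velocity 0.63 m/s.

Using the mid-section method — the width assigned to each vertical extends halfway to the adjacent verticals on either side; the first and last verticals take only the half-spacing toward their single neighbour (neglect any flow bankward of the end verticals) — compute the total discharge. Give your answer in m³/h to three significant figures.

w_1 = (2.6 − 1.3)/2 = 0.65 m; q_1 = 0.59 × 0.37 × 0.65 = 0.1419 m³/s
w_2 = (6.4 − 1.3)/2 = 2.55 m; q_2 = 0.68 × 0.75 × 2.55 = 1.301 m³/s
w_3 = (8.1 − 2.6)/2 = 2.75 m; q_3 = 1.05 × 1.16 × 2.75 = 3.350 m³/s
w_4 = (10.9 − 6.4)/2 = 2.25 m; q_4 = 1.17 × 2.01 × 2.25 = 5.291 m³/s
w_5 = (19.1 − 8.1)/2 = 5.5 m; q_5 = 1.13 × 1.47 × 5.5 = 9.136 m³/s
w_6 = (19.1 − 10.9)/2 = 4.1 m; q_6 = 0.63 × 0.54 × 4.1 = 1.395 m³/s
Q = Σ qᵢ = 20.61 m³/s
= 20.61 × 3600 = 74210 m³/h

74200 m³/h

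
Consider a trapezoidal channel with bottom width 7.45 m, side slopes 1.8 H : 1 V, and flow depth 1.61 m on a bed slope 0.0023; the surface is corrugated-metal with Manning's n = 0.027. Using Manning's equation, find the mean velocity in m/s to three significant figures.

A = (b + z·y)·y = (7.45 + 1.8×1.61)×1.61 = 16.66 m²
P = b + 2y√(1+z²) = 7.45 + 2×1.61×√(1+1.8²) = 14.08 m
R = A/P = 16.66/14.08 = 1.183 m
Q = (1/n)·A·R^(2/3)·S^(1/2) = (1/0.027) × 16.66 × 1.183^(2/3) × 0.0023^(1/2) = 33.11 m³/s
V = Q/A = 33.11/16.66 = 1.987 m/s

1.99 m/s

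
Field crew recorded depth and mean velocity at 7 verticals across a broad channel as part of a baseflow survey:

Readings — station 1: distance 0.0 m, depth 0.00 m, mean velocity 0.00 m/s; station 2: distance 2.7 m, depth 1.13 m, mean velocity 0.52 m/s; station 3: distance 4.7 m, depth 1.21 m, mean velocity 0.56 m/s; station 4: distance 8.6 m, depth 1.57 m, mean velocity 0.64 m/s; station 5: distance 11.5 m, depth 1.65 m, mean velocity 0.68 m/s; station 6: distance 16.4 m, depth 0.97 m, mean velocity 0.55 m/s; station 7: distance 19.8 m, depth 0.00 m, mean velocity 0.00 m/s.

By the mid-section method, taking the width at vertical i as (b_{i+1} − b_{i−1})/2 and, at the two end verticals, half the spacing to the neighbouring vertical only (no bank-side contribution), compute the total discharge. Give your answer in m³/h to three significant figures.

w_2 = (4.7 − 0.0)/2 = 2.35 m; q_2 = 0.52 × 1.13 × 2.35 = 1.381 m³/s
w_3 = (8.6 − 2.7)/2 = 2.95 m; q_3 = 0.56 × 1.21 × 2.95 = 1.999 m³/s
w_4 = (11.5 − 4.7)/2 = 3.4 m; q_4 = 0.64 × 1.57 × 3.4 = 3.416 m³/s
w_5 = (16.4 − 8.6)/2 = 3.9 m; q_5 = 0.68 × 1.65 × 3.9 = 4.376 m³/s
w_6 = (19.8 − 11.5)/2 = 4.15 m; q_6 = 0.55 × 0.97 × 4.15 = 2.214 m³/s
Stations 1, 7 contribute zero (depth or velocity is 0).
Q = Σ qᵢ = 13.39 m³/s
= 13.39 × 3600 = 48190 m³/h

48200 m³/h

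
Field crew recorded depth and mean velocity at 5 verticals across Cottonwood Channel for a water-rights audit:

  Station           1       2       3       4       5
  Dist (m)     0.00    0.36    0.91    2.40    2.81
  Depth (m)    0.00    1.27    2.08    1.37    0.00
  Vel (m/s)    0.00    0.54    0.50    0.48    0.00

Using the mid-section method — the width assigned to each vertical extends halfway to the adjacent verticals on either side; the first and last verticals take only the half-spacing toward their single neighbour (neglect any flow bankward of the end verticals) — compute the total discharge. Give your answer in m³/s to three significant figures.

2.00 m³/s

w_2 = (0.91 − 0.00)/2 = 0.455 m; q_2 = 0.54 × 1.27 × 0.455 = 0.3120 m³/s
w_3 = (2.40 − 0.36)/2 = 1.02 m; q_3 = 0.50 × 2.08 × 1.02 = 1.061 m³/s
w_4 = (2.81 − 0.91)/2 = 0.95 m; q_4 = 0.48 × 1.37 × 0.95 = 0.6247 m³/s
Stations 1, 5 contribute zero (depth or velocity is 0).
Q = Σ qᵢ = 1.998 m³/s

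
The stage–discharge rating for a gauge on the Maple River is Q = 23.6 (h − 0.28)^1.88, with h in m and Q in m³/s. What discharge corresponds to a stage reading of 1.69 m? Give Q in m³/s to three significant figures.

Q = 23.6 × (1.69 − 0.28)^1.88 = 23.6 × 1.41^1.88 = 45.02 m³/s

45.0 m³/s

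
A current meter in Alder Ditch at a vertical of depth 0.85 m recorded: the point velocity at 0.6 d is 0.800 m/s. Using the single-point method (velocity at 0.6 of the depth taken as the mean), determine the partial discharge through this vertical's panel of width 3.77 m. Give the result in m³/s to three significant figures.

v̄ = v₀.₆ = 0.800 m/s
q = v̄ × d × w = 0.8000 × 0.85 × 3.77 = 2.564 m³/s

2.56 m³/s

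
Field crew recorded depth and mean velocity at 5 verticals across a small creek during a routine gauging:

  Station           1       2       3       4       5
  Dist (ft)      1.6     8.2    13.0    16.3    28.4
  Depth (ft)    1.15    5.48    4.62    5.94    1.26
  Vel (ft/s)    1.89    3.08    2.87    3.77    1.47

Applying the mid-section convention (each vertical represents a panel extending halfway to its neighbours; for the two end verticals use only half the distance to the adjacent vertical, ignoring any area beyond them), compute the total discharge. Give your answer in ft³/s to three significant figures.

341 ft³/s

w_1 = (8.2 − 1.6)/2 = 3.3 ft; q_1 = 1.89 × 1.15 × 3.3 = 7.173 ft³/s
w_2 = (13.0 − 1.6)/2 = 5.7 ft; q_2 = 3.08 × 5.48 × 5.7 = 96.21 ft³/s
w_3 = (16.3 − 8.2)/2 = 4.05 ft; q_3 = 2.87 × 4.62 × 4.05 = 53.70 ft³/s
w_4 = (28.4 − 13.0)/2 = 7.7 ft; q_4 = 3.77 × 5.94 × 7.7 = 172.4 ft³/s
w_5 = (28.4 − 16.3)/2 = 6.05 ft; q_5 = 1.47 × 1.26 × 6.05 = 11.21 ft³/s
Q = Σ qᵢ = 340.7 ft³/s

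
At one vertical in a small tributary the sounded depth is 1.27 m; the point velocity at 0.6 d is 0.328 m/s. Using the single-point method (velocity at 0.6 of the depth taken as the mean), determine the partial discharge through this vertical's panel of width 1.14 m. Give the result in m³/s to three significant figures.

0.475 m³/s

v̄ = v₀.₆ = 0.328 m/s
q = v̄ × d × w = 0.3280 × 1.27 × 1.14 = 0.4749 m³/s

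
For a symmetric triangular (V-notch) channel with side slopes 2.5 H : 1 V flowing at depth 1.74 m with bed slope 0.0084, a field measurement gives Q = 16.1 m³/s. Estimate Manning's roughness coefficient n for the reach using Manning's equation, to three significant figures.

0.0374

A = z·y² = 2.5×1.74² = 7.569 m²
P = 2y√(1+z²) = 2×1.74×√(1+2.5²) = 9.370 m
R = A/P = 7.569/9.370 = 0.8078 m
n = (1/Q)·A·R^(2/3)·S^(1/2) = (1/16.1) × 7.569 × 0.8673 × 0.09165 = 0.03737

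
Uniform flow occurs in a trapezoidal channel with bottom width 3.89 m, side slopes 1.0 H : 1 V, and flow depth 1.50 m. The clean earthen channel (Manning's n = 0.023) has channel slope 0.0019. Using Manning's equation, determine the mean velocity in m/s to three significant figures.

A = (b + z·y)·y = (3.89 + 1.0×1.50)×1.50 = 8.085 m²
P = b + 2y√(1+z²) = 3.89 + 2×1.50×√(1+1.0²) = 8.133 m
R = A/P = 8.085/8.133 = 0.9941 m
Q = (1/n)·A·R^(2/3)·S^(1/2) = (1/0.023) × 8.085 × 0.9941^(2/3) × 0.0019^(1/2) = 15.26 m³/s
V = Q/A = 15.26/8.085 = 1.888 m/s

1.89 m/s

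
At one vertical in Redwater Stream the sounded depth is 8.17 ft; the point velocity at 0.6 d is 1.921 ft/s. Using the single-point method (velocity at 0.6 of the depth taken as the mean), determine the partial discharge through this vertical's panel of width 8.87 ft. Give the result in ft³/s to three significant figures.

v̄ = v₀.₆ = 1.921 ft/s
q = v̄ × d × w = 1.921 × 8.17 × 8.87 = 139.2 ft³/s

139 ft³/s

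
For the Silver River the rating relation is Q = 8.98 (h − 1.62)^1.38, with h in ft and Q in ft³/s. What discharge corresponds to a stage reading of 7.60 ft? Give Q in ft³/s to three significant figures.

Q = 8.98 × (7.60 − 1.62)^1.38 = 8.98 × 5.98^1.38 = 106.0 ft³/s

106 ft³/s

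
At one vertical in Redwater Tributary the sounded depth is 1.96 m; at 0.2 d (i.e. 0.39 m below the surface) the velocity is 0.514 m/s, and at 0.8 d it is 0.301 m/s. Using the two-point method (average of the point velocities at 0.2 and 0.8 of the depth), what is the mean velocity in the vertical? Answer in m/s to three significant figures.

0.408 m/s

v̄ = (0.514 + 0.301) / 2 = 0.4075 m/s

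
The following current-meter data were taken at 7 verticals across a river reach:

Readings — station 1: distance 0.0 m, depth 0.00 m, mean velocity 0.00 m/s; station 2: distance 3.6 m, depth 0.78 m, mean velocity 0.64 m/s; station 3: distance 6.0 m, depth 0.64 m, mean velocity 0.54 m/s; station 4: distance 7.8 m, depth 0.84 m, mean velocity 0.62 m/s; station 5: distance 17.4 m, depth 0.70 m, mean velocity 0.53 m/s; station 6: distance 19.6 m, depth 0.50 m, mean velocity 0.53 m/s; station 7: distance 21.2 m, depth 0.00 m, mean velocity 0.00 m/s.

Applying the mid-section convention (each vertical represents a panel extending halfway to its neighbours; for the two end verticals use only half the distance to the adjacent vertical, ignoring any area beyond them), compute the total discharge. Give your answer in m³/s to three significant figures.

w_2 = (6.0 − 0.0)/2 = 3 m; q_2 = 0.64 × 0.78 × 3 = 1.498 m³/s
w_3 = (7.8 − 3.6)/2 = 2.1 m; q_3 = 0.54 × 0.64 × 2.1 = 0.7258 m³/s
w_4 = (17.4 − 6.0)/2 = 5.7 m; q_4 = 0.62 × 0.84 × 5.7 = 2.969 m³/s
w_5 = (19.6 − 7.8)/2 = 5.9 m; q_5 = 0.53 × 0.70 × 5.9 = 2.189 m³/s
w_6 = (21.2 − 17.4)/2 = 1.9 m; q_6 = 0.53 × 0.50 × 1.9 = 0.5035 m³/s
Stations 1, 7 contribute zero (depth or velocity is 0).
Q = Σ qᵢ = 7.884 m³/s

7.88 m³/s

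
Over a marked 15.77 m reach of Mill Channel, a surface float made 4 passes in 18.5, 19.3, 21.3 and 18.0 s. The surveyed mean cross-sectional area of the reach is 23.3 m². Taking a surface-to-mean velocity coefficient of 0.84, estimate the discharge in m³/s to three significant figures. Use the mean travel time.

16.0 m³/s

t̄ = (18.5 + 19.3 + 21.3 + 18.0) / 4 = 19.275 s
v_surface = L / t̄ = 15.77 / 19.275 = 0.8182 m/s
v_mean = 0.84 × 0.8182 = 0.6873 m/s
Q = A × v_mean = 23.3 × 0.6873 = 16.01 m³/s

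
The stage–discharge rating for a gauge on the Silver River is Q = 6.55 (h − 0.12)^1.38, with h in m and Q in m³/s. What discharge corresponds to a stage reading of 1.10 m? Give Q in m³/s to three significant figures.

6.37 m³/s

Q = 6.55 × (1.10 − 0.12)^1.38 = 6.55 × 0.98^1.38 = 6.370 m³/s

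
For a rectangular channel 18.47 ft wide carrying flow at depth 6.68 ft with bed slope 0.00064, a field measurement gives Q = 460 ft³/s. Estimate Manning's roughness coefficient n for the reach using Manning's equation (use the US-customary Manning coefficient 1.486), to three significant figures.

A = b·y = 18.47 × 6.68 = 123.4 ft²
P = b + 2y = 18.47 + 2×6.68 = 31.83 ft
R = A/P = 123.4/31.83 = 3.876 ft
n = (1.486/Q)·A·R^(2/3)·S^(1/2) = (1.486/460) × 123.4 × 2.468 × 0.02530 = 0.02488

0.0249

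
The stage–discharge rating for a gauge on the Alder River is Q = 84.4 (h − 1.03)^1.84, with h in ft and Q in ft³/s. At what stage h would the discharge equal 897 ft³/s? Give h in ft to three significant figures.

h − h₀ = (Q/C)^(1/b) = (897/84.4)^(1/1.84) = 3.613 ft
h = 1.03 + 3.613 = 4.643 ft

4.64 ft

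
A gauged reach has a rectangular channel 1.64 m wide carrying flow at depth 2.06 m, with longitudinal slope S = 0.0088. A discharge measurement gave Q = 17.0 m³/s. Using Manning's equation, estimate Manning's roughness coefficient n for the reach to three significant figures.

0.0131

A = b·y = 1.64 × 2.06 = 3.378 m²
P = b + 2y = 1.64 + 2×2.06 = 5.760 m
R = A/P = 3.378/5.760 = 0.5865 m
n = (1/Q)·A·R^(2/3)·S^(1/2) = (1/17.0) × 3.378 × 0.7007 × 0.09381 = 0.01306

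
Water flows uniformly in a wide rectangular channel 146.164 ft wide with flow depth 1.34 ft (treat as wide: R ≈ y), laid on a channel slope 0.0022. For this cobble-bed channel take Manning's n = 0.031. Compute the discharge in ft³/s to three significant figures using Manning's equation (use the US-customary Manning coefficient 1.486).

A = b·y = 146.164 × 1.34 = 195.9 ft²
Wide channel: R ≈ y = 1.34 ft
Q = (1.486/n)·A·R^(2/3)·S^(1/2) = (1.486/0.031) × 195.9 × 1.340^(2/3) × 0.0022^(1/2) = 535.2 ft³/s

535 ft³/s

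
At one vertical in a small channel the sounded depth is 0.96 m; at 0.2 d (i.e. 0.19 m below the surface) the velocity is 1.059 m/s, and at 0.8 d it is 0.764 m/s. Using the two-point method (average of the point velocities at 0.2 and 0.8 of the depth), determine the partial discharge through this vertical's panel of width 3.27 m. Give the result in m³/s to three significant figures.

2.86 m³/s

v̄ = (1.059 + 0.764) / 2 = 0.9115 m/s
q = v̄ × d × w = 0.9115 × 0.96 × 3.27 = 2.861 m³/s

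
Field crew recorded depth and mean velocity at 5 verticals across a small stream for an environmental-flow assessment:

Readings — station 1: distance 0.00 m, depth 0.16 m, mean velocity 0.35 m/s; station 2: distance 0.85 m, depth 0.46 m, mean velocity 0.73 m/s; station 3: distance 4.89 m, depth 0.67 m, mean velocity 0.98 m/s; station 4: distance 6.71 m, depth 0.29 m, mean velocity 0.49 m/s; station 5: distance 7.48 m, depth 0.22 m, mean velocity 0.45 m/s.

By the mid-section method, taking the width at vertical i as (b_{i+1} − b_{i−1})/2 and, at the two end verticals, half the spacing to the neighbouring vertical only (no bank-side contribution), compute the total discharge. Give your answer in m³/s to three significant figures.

2.99 m³/s

w_1 = (0.85 − 0.00)/2 = 0.425 m; q_1 = 0.35 × 0.16 × 0.425 = 0.02380 m³/s
w_2 = (4.89 − 0.00)/2 = 2.445 m; q_2 = 0.73 × 0.46 × 2.445 = 0.8210 m³/s
w_3 = (6.71 − 0.85)/2 = 2.93 m; q_3 = 0.98 × 0.67 × 2.93 = 1.924 m³/s
w_4 = (7.48 − 4.89)/2 = 1.295 m; q_4 = 0.49 × 0.29 × 1.295 = 0.1840 m³/s
w_5 = (7.48 − 6.71)/2 = 0.385 m; q_5 = 0.45 × 0.22 × 0.385 = 0.03812 m³/s
Q = Σ qᵢ = 2.991 m³/s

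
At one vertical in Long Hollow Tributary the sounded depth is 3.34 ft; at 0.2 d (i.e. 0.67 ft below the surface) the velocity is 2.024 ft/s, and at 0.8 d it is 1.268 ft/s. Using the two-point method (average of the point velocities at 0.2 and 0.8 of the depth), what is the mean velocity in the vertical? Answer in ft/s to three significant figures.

1.65 ft/s

v̄ = (2.024 + 1.268) / 2 = 1.646 ft/s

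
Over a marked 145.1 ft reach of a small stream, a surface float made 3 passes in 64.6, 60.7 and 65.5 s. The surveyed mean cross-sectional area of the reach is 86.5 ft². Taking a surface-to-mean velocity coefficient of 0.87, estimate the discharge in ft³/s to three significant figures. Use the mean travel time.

t̄ = (64.6 + 60.7 + 65.5) / 3 = 63.6 s
v_surface = L / t̄ = 145.1 / 63.6 = 2.281 ft/s
v_mean = 0.87 × 2.281 = 1.985 ft/s
Q = A × v_mean = 86.5 × 1.985 = 171.7 ft³/s

172 ft³/s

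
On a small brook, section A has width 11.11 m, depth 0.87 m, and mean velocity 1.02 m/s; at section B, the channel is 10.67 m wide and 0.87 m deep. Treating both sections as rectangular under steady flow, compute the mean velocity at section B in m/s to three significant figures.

Q = A₁V₁ = (11.11×0.87) × 1.02 = 9.859 m³/s
A₂ = 10.67 × 0.87 = 9.283 m²
V₂ = Q/A₂ = 9.859/9.283 = 1.062 m/s

1.06 m/s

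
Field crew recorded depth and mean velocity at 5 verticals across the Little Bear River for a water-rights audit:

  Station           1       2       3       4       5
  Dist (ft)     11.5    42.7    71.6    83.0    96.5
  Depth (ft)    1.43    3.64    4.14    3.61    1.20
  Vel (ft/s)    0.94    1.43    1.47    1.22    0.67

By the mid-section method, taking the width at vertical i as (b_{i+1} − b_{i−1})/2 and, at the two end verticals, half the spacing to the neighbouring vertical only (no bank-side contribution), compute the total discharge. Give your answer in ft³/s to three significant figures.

360 ft³/s

w_1 = (42.7 − 11.5)/2 = 15.6 ft; q_1 = 0.94 × 1.43 × 15.6 = 20.97 ft³/s
w_2 = (71.6 − 11.5)/2 = 30.05 ft; q_2 = 1.43 × 3.64 × 30.05 = 156.4 ft³/s
w_3 = (83.0 − 42.7)/2 = 20.15 ft; q_3 = 1.47 × 4.14 × 20.15 = 122.6 ft³/s
w_4 = (96.5 − 71.6)/2 = 12.45 ft; q_4 = 1.22 × 3.61 × 12.45 = 54.83 ft³/s
w_5 = (96.5 − 83.0)/2 = 6.75 ft; q_5 = 0.67 × 1.20 × 6.75 = 5.427 ft³/s
Q = Σ qᵢ = 360.3 ft³/s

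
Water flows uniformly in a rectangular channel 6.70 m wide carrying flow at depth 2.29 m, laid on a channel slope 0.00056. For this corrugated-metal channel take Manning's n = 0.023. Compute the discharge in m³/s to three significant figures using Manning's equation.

19.4 m³/s

A = b·y = 6.70 × 2.29 = 15.34 m²
P = b + 2y = 6.70 + 2×2.29 = 11.28 m
R = A/P = 15.34/11.28 = 1.360 m
Q = (1/n)·A·R^(2/3)·S^(1/2) = (1/0.023) × 15.34 × 1.360^(2/3) × 0.00056^(1/2) = 19.38 m³/s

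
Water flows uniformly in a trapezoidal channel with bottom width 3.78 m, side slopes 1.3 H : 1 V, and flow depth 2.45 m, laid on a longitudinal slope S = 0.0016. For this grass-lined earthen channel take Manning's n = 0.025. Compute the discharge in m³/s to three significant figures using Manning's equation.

A = (b + z·y)·y = (3.78 + 1.3×2.45)×2.45 = 17.06 m²
P = b + 2y√(1+z²) = 3.78 + 2×2.45×√(1+1.3²) = 11.82 m
R = A/P = 17.06/11.82 = 1.444 m
Q = (1/n)·A·R^(2/3)·S^(1/2) = (1/0.025) × 17.06 × 1.444^(2/3) × 0.0016^(1/2) = 34.88 m³/s

34.9 m³/s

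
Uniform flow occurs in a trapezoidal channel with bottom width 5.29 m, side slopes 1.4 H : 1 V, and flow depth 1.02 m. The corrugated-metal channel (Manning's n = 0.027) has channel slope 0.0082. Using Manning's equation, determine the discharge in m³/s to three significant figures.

19.5 m³/s

A = (b + z·y)·y = (5.29 + 1.4×1.02)×1.02 = 6.852 m²
P = b + 2y√(1+z²) = 5.29 + 2×1.02×√(1+1.4²) = 8.800 m
R = A/P = 6.852/8.800 = 0.7787 m
Q = (1/n)·A·R^(2/3)·S^(1/2) = (1/0.027) × 6.852 × 0.7787^(2/3) × 0.0082^(1/2) = 19.45 m³/s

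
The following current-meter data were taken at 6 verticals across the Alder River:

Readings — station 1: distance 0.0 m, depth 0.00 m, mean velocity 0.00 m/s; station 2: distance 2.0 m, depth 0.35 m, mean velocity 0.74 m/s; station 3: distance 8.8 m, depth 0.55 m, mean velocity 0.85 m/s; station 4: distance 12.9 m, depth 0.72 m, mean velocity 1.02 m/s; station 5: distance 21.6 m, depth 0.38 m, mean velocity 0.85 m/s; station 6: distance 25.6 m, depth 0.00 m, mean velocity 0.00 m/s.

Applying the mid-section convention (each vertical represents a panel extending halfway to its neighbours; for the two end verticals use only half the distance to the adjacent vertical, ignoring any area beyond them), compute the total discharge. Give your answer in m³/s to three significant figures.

10.4 m³/s

w_2 = (8.8 − 0.0)/2 = 4.4 m; q_2 = 0.74 × 0.35 × 4.4 = 1.140 m³/s
w_3 = (12.9 − 2.0)/2 = 5.45 m; q_3 = 0.85 × 0.55 × 5.45 = 2.548 m³/s
w_4 = (21.6 − 8.8)/2 = 6.4 m; q_4 = 1.02 × 0.72 × 6.4 = 4.700 m³/s
w_5 = (25.6 − 12.9)/2 = 6.35 m; q_5 = 0.85 × 0.38 × 6.35 = 2.051 m³/s
Stations 1, 6 contribute zero (depth or velocity is 0).
Q = Σ qᵢ = 10.44 m³/s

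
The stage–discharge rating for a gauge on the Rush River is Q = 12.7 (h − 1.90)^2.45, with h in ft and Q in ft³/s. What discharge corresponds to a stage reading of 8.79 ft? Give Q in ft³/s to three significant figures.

Q = 12.7 × (8.79 − 1.90)^2.45 = 12.7 × 6.89^2.45 = 1437 ft³/s

1440 ft³/s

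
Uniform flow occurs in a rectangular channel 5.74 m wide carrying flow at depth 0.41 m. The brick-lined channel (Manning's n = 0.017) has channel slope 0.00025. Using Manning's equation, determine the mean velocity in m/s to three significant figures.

0.470 m/s

A = b·y = 5.74 × 0.41 = 2.353 m²
P = b + 2y = 5.74 + 2×0.41 = 6.560 m
R = A/P = 2.353/6.560 = 0.3588 m
Q = (1/n)·A·R^(2/3)·S^(1/2) = (1/0.017) × 2.353 × 0.3588^(2/3) × 0.00025^(1/2) = 1.105 m³/s
V = Q/A = 1.105/2.353 = 0.4696 m/s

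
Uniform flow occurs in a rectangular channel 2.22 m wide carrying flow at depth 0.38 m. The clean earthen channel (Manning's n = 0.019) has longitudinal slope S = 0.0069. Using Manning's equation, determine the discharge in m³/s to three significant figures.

1.59 m³/s

A = b·y = 2.22 × 0.38 = 0.8436 m²
P = b + 2y = 2.22 + 2×0.38 = 2.980 m
R = A/P = 0.8436/2.980 = 0.2831 m
Q = (1/n)·A·R^(2/3)·S^(1/2) = (1/0.019) × 0.8436 × 0.2831^(2/3) × 0.0069^(1/2) = 1.590 m³/s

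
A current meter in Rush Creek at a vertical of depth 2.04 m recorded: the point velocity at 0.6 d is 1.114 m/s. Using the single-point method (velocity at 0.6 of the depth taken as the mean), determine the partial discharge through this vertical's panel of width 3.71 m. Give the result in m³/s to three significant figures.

8.43 m³/s

v̄ = v₀.₆ = 1.114 m/s
q = v̄ × d × w = 1.114 × 2.04 × 3.71 = 8.431 m³/s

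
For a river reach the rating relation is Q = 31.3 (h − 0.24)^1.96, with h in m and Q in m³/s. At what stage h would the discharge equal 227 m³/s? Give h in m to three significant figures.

h − h₀ = (Q/C)^(1/b) = (227/31.3)^(1/1.96) = 2.748 m
h = 0.24 + 2.748 = 2.988 m

2.99 m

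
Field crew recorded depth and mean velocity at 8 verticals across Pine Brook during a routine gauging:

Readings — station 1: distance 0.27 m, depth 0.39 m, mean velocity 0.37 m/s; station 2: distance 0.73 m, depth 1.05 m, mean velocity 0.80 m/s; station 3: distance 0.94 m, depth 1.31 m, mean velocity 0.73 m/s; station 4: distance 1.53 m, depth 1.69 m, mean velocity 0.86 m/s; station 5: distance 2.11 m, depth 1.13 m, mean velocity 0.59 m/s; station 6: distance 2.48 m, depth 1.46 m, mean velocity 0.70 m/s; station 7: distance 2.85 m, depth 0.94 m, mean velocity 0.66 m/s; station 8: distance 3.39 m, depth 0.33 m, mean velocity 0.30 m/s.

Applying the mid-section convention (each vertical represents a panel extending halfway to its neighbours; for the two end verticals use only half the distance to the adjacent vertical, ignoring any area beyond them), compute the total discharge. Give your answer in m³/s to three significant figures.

w_1 = (0.73 − 0.27)/2 = 0.23 m; q_1 = 0.37 × 0.39 × 0.23 = 0.03319 m³/s
w_2 = (0.94 − 0.27)/2 = 0.335 m; q_2 = 0.80 × 1.05 × 0.335 = 0.2814 m³/s
w_3 = (1.53 − 0.73)/2 = 0.4 m; q_3 = 0.73 × 1.31 × 0.4 = 0.3825 m³/s
w_4 = (2.11 − 0.94)/2 = 0.585 m; q_4 = 0.86 × 1.69 × 0.585 = 0.8502 m³/s
w_5 = (2.48 − 1.53)/2 = 0.475 m; q_5 = 0.59 × 1.13 × 0.475 = 0.3167 m³/s
w_6 = (2.85 − 2.11)/2 = 0.37 m; q_6 = 0.70 × 1.46 × 0.37 = 0.3781 m³/s
w_7 = (3.39 − 2.48)/2 = 0.455 m; q_7 = 0.66 × 0.94 × 0.455 = 0.2823 m³/s
w_8 = (3.39 − 2.85)/2 = 0.27 m; q_8 = 0.30 × 0.33 × 0.27 = 0.02673 m³/s
Q = Σ qᵢ = 2.551 m³/s

2.55 m³/s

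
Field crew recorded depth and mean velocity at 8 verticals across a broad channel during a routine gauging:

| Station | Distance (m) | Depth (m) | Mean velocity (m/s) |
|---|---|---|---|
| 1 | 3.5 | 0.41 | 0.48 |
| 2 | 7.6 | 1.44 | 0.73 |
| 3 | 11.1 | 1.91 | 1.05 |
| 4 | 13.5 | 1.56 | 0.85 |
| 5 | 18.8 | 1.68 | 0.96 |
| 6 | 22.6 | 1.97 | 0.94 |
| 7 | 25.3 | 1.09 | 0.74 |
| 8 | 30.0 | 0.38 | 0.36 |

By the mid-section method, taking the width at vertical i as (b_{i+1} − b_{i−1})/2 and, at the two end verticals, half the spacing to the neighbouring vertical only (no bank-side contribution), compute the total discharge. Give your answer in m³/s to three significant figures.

32.1 m³/s

w_1 = (7.6 − 3.5)/2 = 2.05 m; q_1 = 0.48 × 0.41 × 2.05 = 0.4034 m³/s
w_2 = (11.1 − 3.5)/2 = 3.8 m; q_2 = 0.73 × 1.44 × 3.8 = 3.995 m³/s
w_3 = (13.5 − 7.6)/2 = 2.95 m; q_3 = 1.05 × 1.91 × 2.95 = 5.916 m³/s
w_4 = (18.8 − 11.1)/2 = 3.85 m; q_4 = 0.85 × 1.56 × 3.85 = 5.105 m³/s
w_5 = (22.6 − 13.5)/2 = 4.55 m; q_5 = 0.96 × 1.68 × 4.55 = 7.338 m³/s
w_6 = (25.3 − 18.8)/2 = 3.25 m; q_6 = 0.94 × 1.97 × 3.25 = 6.018 m³/s
w_7 = (30.0 − 22.6)/2 = 3.7 m; q_7 = 0.74 × 1.09 × 3.7 = 2.984 m³/s
w_8 = (30.0 − 25.3)/2 = 2.35 m; q_8 = 0.36 × 0.38 × 2.35 = 0.3215 m³/s
Q = Σ qᵢ = 32.08 m³/s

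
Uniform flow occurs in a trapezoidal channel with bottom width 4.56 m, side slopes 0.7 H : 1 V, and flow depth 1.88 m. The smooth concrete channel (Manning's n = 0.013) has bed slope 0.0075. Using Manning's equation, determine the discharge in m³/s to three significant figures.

83.4 m³/s

A = (b + z·y)·y = (4.56 + 0.7×1.88)×1.88 = 11.05 m²
P = b + 2y√(1+z²) = 4.56 + 2×1.88×√(1+0.7²) = 9.150 m
R = A/P = 11.05/9.150 = 1.207 m
Q = (1/n)·A·R^(2/3)·S^(1/2) = (1/0.013) × 11.05 × 1.207^(2/3) × 0.0075^(1/2) = 83.44 m³/s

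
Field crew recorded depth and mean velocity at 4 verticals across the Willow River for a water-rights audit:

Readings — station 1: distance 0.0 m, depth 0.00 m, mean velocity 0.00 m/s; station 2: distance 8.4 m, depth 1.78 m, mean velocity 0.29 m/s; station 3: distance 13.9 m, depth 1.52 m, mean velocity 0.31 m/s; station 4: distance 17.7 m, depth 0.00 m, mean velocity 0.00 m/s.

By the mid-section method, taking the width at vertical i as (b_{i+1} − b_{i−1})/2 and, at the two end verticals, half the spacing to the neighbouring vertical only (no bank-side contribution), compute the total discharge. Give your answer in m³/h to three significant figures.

20800 m³/h

w_2 = (13.9 − 0.0)/2 = 6.95 m; q_2 = 0.29 × 1.78 × 6.95 = 3.588 m³/s
w_3 = (17.7 − 8.4)/2 = 4.65 m; q_3 = 0.31 × 1.52 × 4.65 = 2.191 m³/s
Stations 1, 4 contribute zero (depth or velocity is 0).
Q = Σ qᵢ = 5.779 m³/s
= 5.779 × 3600 = 20800 m³/h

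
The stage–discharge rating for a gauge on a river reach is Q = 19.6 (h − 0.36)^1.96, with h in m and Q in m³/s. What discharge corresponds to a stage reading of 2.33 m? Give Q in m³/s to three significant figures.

74.0 m³/s

Q = 19.6 × (2.33 − 0.36)^1.96 = 19.6 × 1.97^1.96 = 74.03 m³/s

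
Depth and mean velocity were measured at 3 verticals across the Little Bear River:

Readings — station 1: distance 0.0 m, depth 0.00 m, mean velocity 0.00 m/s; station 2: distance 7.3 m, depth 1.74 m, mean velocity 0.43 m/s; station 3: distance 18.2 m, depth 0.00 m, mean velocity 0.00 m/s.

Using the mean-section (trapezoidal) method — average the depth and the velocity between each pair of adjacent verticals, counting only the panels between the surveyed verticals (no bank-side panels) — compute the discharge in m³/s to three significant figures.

3.40 m³/s

Panel 1-2: Δb = 7.3 m, d̄ = (0.00+1.74)/2 = 0.87, v̄ = (0.00+0.43)/2 = 0.215 → q = 7.3×0.87×0.215 = 1.365 m³/s
Panel 2-3: Δb = 10.9 m, d̄ = (1.74+0.00)/2 = 0.87, v̄ = (0.43+0.00)/2 = 0.215 → q = 10.9×0.87×0.215 = 2.039 m³/s
Q = Σ q = 3.404 m³/s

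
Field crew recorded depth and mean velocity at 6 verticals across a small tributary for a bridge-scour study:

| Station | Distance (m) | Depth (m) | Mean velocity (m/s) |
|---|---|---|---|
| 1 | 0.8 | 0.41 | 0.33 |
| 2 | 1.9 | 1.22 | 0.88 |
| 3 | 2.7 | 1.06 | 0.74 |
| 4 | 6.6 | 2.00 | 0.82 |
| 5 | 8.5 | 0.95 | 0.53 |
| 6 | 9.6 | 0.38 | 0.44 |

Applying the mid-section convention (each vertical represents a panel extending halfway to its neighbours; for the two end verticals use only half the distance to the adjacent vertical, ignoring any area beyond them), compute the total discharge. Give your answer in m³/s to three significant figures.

8.54 m³/s

w_1 = (1.9 − 0.8)/2 = 0.55 m; q_1 = 0.33 × 0.41 × 0.55 = 0.07442 m³/s
w_2 = (2.7 − 0.8)/2 = 0.95 m; q_2 = 0.88 × 1.22 × 0.95 = 1.020 m³/s
w_3 = (6.6 − 1.9)/2 = 2.35 m; q_3 = 0.74 × 1.06 × 2.35 = 1.843 m³/s
w_4 = (8.5 − 2.7)/2 = 2.9 m; q_4 = 0.82 × 2.00 × 2.9 = 4.756 m³/s
w_5 = (9.6 − 6.6)/2 = 1.5 m; q_5 = 0.53 × 0.95 × 1.5 = 0.7553 m³/s
w_6 = (9.6 − 8.5)/2 = 0.55 m; q_6 = 0.44 × 0.38 × 0.55 = 0.09196 m³/s
Q = Σ qᵢ = 8.541 m³/s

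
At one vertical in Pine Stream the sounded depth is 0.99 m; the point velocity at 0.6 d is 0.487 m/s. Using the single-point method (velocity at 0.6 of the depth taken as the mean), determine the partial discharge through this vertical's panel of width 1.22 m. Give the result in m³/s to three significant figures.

v̄ = v₀.₆ = 0.487 m/s
q = v̄ × d × w = 0.4870 × 0.99 × 1.22 = 0.5882 m³/s

0.588 m³/s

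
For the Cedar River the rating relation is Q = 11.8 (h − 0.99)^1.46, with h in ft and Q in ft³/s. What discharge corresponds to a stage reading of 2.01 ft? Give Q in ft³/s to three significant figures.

Q = 11.8 × (2.01 − 0.99)^1.46 = 11.8 × 1.02^1.46 = 12.15 ft³/s

12.1 ft³/s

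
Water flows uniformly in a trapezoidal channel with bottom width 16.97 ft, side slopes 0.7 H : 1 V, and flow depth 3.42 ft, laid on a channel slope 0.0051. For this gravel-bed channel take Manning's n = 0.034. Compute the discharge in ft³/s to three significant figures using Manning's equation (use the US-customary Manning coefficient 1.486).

A = (b + z·y)·y = (16.97 + 0.7×3.42)×3.42 = 66.22 ft²
P = b + 2y√(1+z²) = 16.97 + 2×3.42×√(1+0.7²) = 25.32 ft
R = A/P = 66.22/25.32 = 2.616 ft
Q = (1.486/n)·A·R^(2/3)·S^(1/2) = (1.486/0.034) × 66.22 × 2.616^(2/3) × 0.0051^(1/2) = 392.4 ft³/s

392 ft³/s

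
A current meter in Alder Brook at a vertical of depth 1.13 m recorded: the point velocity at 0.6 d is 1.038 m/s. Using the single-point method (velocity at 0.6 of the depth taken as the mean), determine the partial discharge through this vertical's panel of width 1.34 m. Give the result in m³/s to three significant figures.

v̄ = v₀.₆ = 1.038 m/s
q = v̄ × d × w = 1.038 × 1.13 × 1.34 = 1.572 m³/s

1.57 m³/s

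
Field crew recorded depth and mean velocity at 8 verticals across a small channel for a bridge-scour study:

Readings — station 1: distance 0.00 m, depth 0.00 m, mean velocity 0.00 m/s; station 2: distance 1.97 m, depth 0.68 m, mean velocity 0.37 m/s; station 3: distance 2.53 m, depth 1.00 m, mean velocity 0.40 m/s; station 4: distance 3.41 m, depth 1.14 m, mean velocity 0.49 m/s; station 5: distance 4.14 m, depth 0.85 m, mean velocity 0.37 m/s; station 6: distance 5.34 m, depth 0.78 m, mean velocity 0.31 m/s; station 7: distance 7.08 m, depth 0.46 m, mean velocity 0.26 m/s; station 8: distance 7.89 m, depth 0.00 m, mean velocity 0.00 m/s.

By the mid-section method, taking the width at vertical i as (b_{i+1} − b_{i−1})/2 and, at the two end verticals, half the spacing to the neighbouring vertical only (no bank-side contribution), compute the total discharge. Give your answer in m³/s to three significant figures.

w_2 = (2.53 − 0.00)/2 = 1.265 m; q_2 = 0.37 × 0.68 × 1.265 = 0.3183 m³/s
w_3 = (3.41 − 1.97)/2 = 0.72 m; q_3 = 0.40 × 1.00 × 0.72 = 0.2880 m³/s
w_4 = (4.14 − 2.53)/2 = 0.805 m; q_4 = 0.49 × 1.14 × 0.805 = 0.4497 m³/s
w_5 = (5.34 − 3.41)/2 = 0.965 m; q_5 = 0.37 × 0.85 × 0.965 = 0.3035 m³/s
w_6 = (7.08 − 4.14)/2 = 1.47 m; q_6 = 0.31 × 0.78 × 1.47 = 0.3554 m³/s
w_7 = (7.89 − 5.34)/2 = 1.275 m; q_7 = 0.26 × 0.46 × 1.275 = 0.1525 m³/s
Stations 1, 8 contribute zero (depth or velocity is 0).
Q = Σ qᵢ = 1.867 m³/s

1.87 m³/s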